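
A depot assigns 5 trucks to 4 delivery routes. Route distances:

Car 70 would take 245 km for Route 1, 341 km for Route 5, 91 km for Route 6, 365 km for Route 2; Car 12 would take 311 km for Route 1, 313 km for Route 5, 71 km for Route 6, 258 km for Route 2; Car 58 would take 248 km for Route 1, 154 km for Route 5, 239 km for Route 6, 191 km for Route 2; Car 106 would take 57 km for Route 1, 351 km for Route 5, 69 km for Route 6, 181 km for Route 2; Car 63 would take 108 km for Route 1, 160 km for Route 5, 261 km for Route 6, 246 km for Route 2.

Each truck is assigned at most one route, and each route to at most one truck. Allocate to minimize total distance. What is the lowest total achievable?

Minimum total: 479 km

Treat this as an assignment problem: match each truck to one route.
Optimal: Car 106→Route 1 (57 km), Car 63→Route 5 (160 km), Car 12→Route 6 (71 km), Car 58→Route 2 (191 km) — total 57+160+71+191 = 479 km.
Row-greedy (each truck in turn takes its cheapest remaining route) gives 560 km, worse by 81.
Swapping Car 12↔Car 63 (Car 12→Route 5 313 km, Car 63→Route 6 261 km) adds 343.
Checked against all permutations: 479 km is optimal.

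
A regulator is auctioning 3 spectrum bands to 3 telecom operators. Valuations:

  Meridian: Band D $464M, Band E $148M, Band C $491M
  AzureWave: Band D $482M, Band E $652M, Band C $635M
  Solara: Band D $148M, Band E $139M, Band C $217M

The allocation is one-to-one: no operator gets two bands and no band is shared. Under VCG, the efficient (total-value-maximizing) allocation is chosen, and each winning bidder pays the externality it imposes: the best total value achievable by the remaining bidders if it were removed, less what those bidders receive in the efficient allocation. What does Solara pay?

Solara pays $27M.

Efficient allocation: Meridian→Band D ($464M), AzureWave→Band E ($652M), Solara→Band C ($217M); total welfare W = $1333M.
Solara receives Band C at value $217M, so the others get W − 217 = $1116M.
Without Solara: best allocation of the remaining 2 bidders over all 3 bands is Meridian→Band C ($491M), AzureWave→Band E ($652M), total $1143M.
VCG payment = (others' best without Solara) − (others' welfare with Solara) = 1143 − 1116 = $27M.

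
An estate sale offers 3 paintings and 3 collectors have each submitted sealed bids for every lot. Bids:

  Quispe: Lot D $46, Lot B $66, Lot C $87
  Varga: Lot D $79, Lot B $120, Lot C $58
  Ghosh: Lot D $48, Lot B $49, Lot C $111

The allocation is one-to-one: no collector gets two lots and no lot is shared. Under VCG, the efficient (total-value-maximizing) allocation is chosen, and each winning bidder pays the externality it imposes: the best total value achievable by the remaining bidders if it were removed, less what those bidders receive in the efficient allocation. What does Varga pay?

Varga pays $20.

Efficient allocation: Quispe→Lot D ($46), Varga→Lot B ($120), Ghosh→Lot C ($111); total welfare W = $277.
Varga receives Lot B at value $120, so the others get W − 120 = $157.
Without Varga: best allocation of the remaining 2 bidders over all 3 lots is Quispe→Lot B ($66), Ghosh→Lot C ($111), total $177.
VCG payment = (others' best without Varga) − (others' welfare with Varga) = 177 − 157 = $20.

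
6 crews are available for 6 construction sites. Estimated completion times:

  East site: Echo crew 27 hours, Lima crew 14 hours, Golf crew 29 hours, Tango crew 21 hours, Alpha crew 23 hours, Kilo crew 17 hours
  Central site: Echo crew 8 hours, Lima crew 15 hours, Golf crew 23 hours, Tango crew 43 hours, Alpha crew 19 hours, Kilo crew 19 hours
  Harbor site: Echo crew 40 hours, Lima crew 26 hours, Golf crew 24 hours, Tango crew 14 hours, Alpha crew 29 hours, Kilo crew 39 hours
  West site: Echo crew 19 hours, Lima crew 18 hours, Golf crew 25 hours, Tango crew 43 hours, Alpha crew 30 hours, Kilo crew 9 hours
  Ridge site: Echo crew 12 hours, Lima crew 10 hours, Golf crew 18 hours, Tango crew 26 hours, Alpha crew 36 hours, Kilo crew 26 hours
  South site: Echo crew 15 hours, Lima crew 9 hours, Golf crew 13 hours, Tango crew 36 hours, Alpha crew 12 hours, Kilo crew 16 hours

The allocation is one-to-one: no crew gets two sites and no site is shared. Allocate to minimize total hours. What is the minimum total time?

Min total: 75 hours

This is a one-to-one assignment (minimum-cost bipartite matching).
Optimal: Echo crew→Central site (8 hours), Lima crew→East site (14 hours), Golf crew→Ridge site (18 hours), Tango crew→Harbor site (14 hours), Alpha crew→South site (12 hours), Kilo crew→West site (9 hours) — total 8+14+18+14+12+9 = 75 hours.
Row-greedy (each crew in turn takes its cheapest remaining site) gives 81 hours, worse by 6.
Next-best assignment: Echo crew→Central site, Lima crew→Ridge site, Golf crew→South site, Tango crew→Harbor site, Alpha crew→East site, Kilo crew→West site = 77 hours.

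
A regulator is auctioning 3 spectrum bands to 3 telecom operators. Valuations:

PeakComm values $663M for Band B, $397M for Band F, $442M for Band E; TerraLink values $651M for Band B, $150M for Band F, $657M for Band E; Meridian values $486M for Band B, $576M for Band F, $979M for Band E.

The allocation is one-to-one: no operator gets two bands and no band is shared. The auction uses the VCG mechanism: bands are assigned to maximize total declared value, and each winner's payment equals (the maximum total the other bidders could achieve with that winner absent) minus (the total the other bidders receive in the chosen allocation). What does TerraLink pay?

TerraLink pays $266M.

Efficient allocation: PeakComm→Band F ($397M), TerraLink→Band B ($651M), Meridian→Band E ($979M); total welfare W = $2027M.
TerraLink receives Band B at value $651M, so the others get W − 651 = $1376M.
Without TerraLink: best allocation of the remaining 2 bidders over all 3 bands is PeakComm→Band B ($663M), Meridian→Band E ($979M), total $1642M.
VCG payment = (others' best without TerraLink) − (others' welfare with TerraLink) = 1642 − 1376 = $266M.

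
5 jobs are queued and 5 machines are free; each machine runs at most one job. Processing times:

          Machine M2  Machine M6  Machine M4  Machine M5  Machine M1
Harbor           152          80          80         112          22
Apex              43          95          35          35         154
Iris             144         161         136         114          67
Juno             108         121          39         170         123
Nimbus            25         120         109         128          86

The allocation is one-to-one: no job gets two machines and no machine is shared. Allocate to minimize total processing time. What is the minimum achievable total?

Minimum total: 246 min

Optimal: Harbor→Machine M6 (80 min), Apex→Machine M5 (35 min), Iris→Machine M1 (67 min), Juno→Machine M4 (39 min), Nimbus→Machine M2 (25 min) — total 80+35+67+39+25 = 246 min.
Column-greedy (each machine in turn goes to its cheapest remaining job) gives 377 min, worse by 131.
Next-best assignment: Harbor→Machine M1, Apex→Machine M5, Iris→Machine M6, Juno→Machine M4, Nimbus→Machine M2 = 282 min.
Swapping Apex↔Iris (Apex→Machine M1 154 min, Iris→Machine M5 114 min) adds 166.
Every other assignment is strictly worse.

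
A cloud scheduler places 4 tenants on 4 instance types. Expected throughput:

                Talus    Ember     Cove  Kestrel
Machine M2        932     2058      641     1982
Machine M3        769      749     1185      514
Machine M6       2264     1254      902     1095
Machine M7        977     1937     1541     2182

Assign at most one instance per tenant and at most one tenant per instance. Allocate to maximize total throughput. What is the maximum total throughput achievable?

Optimal: Talus→Machine M6 (2264 ops/s), Ember→Machine M2 (2058 ops/s), Cove→Machine M3 (1185 ops/s), Kestrel→Machine M7 (2182 ops/s) — total 2264+2058+1185+2182 = 7689 ops/s.
Row-greedy (each tenant in turn takes its best remaining instance) gives 6377 ops/s, worse by 1312.
Swapping Talus↔Kestrel (Talus→Machine M7 977 ops/s, Kestrel→Machine M6 1095 ops/s) loses 2374.
No other one-to-one assignment exceeds 7689 ops/s.

Maximum total: 7689 ops/s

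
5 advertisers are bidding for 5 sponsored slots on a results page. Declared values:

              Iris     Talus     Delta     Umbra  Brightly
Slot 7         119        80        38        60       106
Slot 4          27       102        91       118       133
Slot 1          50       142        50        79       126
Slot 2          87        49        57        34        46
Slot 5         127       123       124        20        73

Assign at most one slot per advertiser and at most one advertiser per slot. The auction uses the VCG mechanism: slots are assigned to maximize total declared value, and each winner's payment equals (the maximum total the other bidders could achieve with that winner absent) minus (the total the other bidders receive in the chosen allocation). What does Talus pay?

Efficient allocation: Iris→Slot 2 ($87), Talus→Slot 1 ($142), Delta→Slot 5 ($124), Umbra→Slot 4 ($118), Brightly→Slot 7 ($106); total welfare W = $577.
Talus receives Slot 1 at value $142, so the others get W − 142 = $435.
Without Talus: best allocation of the remaining 4 bidders over all 5 slots is Iris→Slot 7 ($119), Delta→Slot 5 ($124), Umbra→Slot 4 ($118), Brightly→Slot 1 ($126), total $487.
VCG payment = (others' best without Talus) − (others' welfare with Talus) = 487 − 435 = $52.

Talus pays $52.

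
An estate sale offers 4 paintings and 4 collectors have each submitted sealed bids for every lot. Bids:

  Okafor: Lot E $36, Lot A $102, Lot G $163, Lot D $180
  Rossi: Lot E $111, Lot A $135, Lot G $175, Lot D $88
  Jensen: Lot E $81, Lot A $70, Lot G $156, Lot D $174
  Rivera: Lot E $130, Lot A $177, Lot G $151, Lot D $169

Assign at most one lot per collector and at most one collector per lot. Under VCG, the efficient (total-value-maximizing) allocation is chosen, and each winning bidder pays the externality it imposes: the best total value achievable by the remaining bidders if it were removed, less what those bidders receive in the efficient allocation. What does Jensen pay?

Efficient allocation: Okafor→Lot G ($163), Rossi→Lot E ($111), Jensen→Lot D ($174), Rivera→Lot A ($177); total welfare W = $625.
Jensen receives Lot D at value $174, so the others get W − 174 = $451.
Without Jensen: best allocation of the remaining 3 bidders over all 4 lots is Okafor→Lot D ($180), Rossi→Lot G ($175), Rivera→Lot A ($177), total $532.
VCG payment = (others' best without Jensen) − (others' welfare with Jensen) = 532 − 451 = $81.

Jensen pays $81.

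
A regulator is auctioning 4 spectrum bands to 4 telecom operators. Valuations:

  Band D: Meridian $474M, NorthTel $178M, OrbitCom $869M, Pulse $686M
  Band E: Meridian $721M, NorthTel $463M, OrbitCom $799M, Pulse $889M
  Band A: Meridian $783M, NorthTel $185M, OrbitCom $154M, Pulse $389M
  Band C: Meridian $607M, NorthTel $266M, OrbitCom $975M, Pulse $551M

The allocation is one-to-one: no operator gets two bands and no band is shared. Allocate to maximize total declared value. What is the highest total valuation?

This is a one-to-one assignment (maximum-weight bipartite matching).
Optimal: Meridian→Band A ($783M), NorthTel→Band E ($463M), OrbitCom→Band C ($975M), Pulse→Band D ($686M) — total 783+463+975+686 = $2907M.
Max-entry greedy (repeatedly take the single best remaining cell) gives $2825M, worse by 82.
Next-best assignment: Meridian→Band A, NorthTel→Band D, OrbitCom→Band C, Pulse→Band E = $2825M.

Maximum total: $2907M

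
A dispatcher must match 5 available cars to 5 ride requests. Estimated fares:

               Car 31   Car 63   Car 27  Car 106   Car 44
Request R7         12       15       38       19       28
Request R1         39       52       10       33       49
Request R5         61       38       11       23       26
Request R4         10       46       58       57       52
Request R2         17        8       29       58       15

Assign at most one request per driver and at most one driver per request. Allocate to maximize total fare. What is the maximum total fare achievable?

Optimal: Car 31→Request R5 ($61), Car 63→Request R1 ($52), Car 27→Request R7 ($38), Car 106→Request R2 ($58), Car 44→Request R4 ($52) — total 61+52+38+58+52 = $261.
Row-greedy (each driver in turn takes its best remaining request) gives $257, worse by 4.

Max total: $261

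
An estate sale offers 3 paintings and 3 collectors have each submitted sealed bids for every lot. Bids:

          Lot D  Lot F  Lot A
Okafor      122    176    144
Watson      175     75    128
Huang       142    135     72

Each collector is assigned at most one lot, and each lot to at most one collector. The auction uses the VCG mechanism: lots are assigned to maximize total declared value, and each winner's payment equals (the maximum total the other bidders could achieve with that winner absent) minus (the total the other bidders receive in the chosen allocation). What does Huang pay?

Huang pays $32.

Efficient allocation: Okafor→Lot A ($144), Watson→Lot D ($175), Huang→Lot F ($135); total welfare W = $454.
Huang receives Lot F at value $135, so the others get W − 135 = $319.
Without Huang: best allocation of the remaining 2 bidders over all 3 lots is Okafor→Lot F ($176), Watson→Lot D ($175), total $351.
VCG payment = (others' best without Huang) − (others' welfare with Huang) = 351 − 319 = $32.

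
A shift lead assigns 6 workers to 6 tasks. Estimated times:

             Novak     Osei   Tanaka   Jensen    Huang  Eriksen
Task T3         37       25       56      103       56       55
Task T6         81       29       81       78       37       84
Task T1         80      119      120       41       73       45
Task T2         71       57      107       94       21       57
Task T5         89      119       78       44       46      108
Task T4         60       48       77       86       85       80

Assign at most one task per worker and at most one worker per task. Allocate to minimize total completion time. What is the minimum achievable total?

Min total: 253 min

Treat this as an assignment problem: match each worker to one task.
Optimal: Novak→Task T3 (37 min), Osei→Task T6 (29 min), Tanaka→Task T4 (77 min), Jensen→Task T5 (44 min), Huang→Task T2 (21 min), Eriksen→Task T1 (45 min) — total 37+29+77+44+21+45 = 253 min.
Min-entry greedy (repeatedly take the single cheapest remaining cell) gives 309 min, worse by 56.
Swapping Huang↔Novak (Huang→Task T3 56 min, Novak→Task T2 71 min) adds 69.
No other one-to-one assignment undercuts 253 min.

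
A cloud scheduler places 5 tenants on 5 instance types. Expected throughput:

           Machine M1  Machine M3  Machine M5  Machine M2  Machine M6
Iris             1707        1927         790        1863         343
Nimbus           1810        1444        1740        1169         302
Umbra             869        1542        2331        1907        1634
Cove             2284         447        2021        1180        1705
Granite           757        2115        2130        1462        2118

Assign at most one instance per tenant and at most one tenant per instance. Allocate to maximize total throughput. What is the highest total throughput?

Maximum total: 10040 ops/s

Optimal: Iris→Machine M2 (1863 ops/s), Nimbus→Machine M3 (1444 ops/s), Umbra→Machine M5 (2331 ops/s), Cove→Machine M1 (2284 ops/s), Granite→Machine M6 (2118 ops/s) — total 1863+1444+2331+2284+2118 = 10040 ops/s.
Row-greedy (each tenant in turn takes its best remaining instance) gives 9235 ops/s, worse by 805.
Next-best assignment: Iris→Machine M3, Nimbus→Machine M5, Umbra→Machine M2, Cove→Machine M1, Granite→Machine M6 = 9976 ops/s.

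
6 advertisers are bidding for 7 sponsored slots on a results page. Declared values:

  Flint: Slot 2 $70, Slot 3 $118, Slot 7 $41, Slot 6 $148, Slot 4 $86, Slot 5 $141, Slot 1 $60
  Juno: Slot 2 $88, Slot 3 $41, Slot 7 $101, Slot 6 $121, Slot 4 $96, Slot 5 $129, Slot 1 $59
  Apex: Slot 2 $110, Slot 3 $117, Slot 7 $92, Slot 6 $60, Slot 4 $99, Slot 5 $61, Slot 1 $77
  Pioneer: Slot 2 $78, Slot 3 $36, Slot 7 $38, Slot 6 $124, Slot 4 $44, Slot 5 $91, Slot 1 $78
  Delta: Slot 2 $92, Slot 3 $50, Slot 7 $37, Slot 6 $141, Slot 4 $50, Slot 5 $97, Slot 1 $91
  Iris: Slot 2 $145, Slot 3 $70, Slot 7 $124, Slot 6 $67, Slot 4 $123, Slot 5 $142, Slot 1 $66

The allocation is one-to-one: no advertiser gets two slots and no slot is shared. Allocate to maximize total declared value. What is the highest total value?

Maximum total: $723

Optimal: Flint→Slot 5 ($141), Juno→Slot 7 ($101), Apex→Slot 3 ($117), Pioneer→Slot 1 ($78), Delta→Slot 6 ($141), Iris→Slot 2 ($145) — total 141+101+117+78+141+145 = $723.
Column-greedy (each slot in turn goes to its best remaining advertiser) gives $695, worse by 28.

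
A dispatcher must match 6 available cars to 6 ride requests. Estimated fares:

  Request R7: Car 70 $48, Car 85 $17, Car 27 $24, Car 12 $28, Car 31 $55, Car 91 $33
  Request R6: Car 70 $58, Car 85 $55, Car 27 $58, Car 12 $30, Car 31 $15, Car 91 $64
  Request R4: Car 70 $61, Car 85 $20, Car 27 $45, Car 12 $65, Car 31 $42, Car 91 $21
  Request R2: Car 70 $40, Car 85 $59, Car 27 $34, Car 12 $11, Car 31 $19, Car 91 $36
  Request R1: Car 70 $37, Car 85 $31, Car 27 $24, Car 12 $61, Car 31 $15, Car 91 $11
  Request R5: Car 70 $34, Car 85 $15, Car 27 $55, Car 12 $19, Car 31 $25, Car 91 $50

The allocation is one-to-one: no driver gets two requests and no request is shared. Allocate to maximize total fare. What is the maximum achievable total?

Treat this as an assignment problem: match each driver to one request.
Optimal: Car 70→Request R4 ($61), Car 85→Request R2 ($59), Car 27→Request R5 ($55), Car 12→Request R1 ($61), Car 31→Request R7 ($55), Car 91→Request R6 ($64) — total 61+59+55+61+55+64 = $355.
Row-greedy (each driver in turn takes its best remaining request) gives $344, worse by 11.
No other one-to-one assignment exceeds $355.

Max total: $355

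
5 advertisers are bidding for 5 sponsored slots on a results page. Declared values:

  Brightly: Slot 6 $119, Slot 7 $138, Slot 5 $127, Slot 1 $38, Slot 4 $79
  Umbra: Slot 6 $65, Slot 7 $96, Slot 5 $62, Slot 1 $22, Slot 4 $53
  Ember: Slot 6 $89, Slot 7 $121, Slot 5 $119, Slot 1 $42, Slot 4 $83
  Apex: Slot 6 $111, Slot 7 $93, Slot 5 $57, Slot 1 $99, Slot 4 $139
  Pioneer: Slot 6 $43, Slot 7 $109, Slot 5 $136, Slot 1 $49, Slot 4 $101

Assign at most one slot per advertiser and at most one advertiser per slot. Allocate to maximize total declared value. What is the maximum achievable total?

This is a one-to-one assignment (maximum-weight bipartite matching).
Optimal: Brightly→Slot 6 ($119), Umbra→Slot 1 ($22), Ember→Slot 7 ($121), Apex→Slot 4 ($139), Pioneer→Slot 5 ($136) — total 119+22+121+139+136 = $537.
Row-greedy (each advertiser in turn takes its best remaining slot) gives $510, worse by 27.
Swapping Umbra↔Apex (Umbra→Slot 4 $53, Apex→Slot 1 $99) loses 9.
No other one-to-one assignment exceeds $537.

Max total: $537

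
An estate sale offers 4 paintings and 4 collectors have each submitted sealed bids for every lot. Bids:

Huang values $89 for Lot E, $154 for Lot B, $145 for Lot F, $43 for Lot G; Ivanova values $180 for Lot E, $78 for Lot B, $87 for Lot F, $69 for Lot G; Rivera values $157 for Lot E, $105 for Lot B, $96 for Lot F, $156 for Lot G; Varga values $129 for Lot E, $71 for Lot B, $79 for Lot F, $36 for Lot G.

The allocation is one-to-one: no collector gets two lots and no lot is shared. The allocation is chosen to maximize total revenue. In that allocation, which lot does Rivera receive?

Rivera receives Lot G.

This is a one-to-one assignment (maximum-weight bipartite matching).
Optimal: Huang→Lot B ($154), Ivanova→Lot E ($180), Rivera→Lot G ($156), Varga→Lot F ($79) — total 154+180+156+79 = $569.
Column-greedy (each lot in turn goes to its best remaining collector) gives $466, worse by 103.
Swapping Varga↔Huang (Varga→Lot B $71, Huang→Lot F $145) loses 17.
Rivera's own top lot is Lot E ($157), but forcing Rivera→Lot E and reassigning the rest optimally gives only $459 — worse by 110.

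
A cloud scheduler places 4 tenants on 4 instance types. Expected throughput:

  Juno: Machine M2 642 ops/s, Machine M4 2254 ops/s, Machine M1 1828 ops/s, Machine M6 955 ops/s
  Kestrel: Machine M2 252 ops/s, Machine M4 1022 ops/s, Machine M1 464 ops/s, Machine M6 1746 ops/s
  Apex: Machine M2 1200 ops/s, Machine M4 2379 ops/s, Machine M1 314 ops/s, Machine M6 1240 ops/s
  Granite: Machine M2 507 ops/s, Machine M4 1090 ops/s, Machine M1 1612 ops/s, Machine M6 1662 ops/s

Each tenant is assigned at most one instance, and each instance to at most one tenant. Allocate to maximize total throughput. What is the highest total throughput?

Optimal: Juno→Machine M4 (2254 ops/s), Kestrel→Machine M6 (1746 ops/s), Apex→Machine M2 (1200 ops/s), Granite→Machine M1 (1612 ops/s) — total 2254+1746+1200+1612 = 6812 ops/s.
Max-entry greedy (repeatedly take the single best remaining cell) gives 6460 ops/s, worse by 352.
Swapping Granite↔Apex (Granite→Machine M2 507 ops/s, Apex→Machine M1 314 ops/s) loses 1991.
Checked against all permutations: 6812 ops/s is optimal.

Maximum total: 6812 ops/s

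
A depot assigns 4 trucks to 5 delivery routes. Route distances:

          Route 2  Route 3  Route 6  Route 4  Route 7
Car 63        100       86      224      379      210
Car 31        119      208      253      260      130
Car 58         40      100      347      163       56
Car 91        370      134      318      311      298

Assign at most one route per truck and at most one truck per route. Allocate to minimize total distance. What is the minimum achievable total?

Optimal: Car 63→Route 2 (100 km), Car 31→Route 7 (130 km), Car 58→Route 4 (163 km), Car 91→Route 3 (134 km) — total 100+130+163+134 = 527 km.
Row-greedy (each truck in turn takes its cheapest remaining route) gives 572 km, worse by 45.
Checked against all permutations: 527 km is optimal.

Min total: 527 km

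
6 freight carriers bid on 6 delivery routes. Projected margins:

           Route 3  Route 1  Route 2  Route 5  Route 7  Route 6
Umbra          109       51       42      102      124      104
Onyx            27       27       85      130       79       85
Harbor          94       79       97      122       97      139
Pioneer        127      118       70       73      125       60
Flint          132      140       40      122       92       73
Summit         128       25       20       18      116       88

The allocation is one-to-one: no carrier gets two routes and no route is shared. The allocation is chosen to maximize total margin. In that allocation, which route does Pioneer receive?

Pioneer receives Route 2.

This is the linear assignment problem.
Optimal: Umbra→Route 7 ($124k), Onyx→Route 5 ($130k), Harbor→Route 6 ($139k), Pioneer→Route 2 ($70k), Flint→Route 1 ($140k), Summit→Route 3 ($128k) — total 124+130+139+70+140+128 = $731k.
Next-best assignment: Umbra→Route 6, Onyx→Route 5, Harbor→Route 2, Pioneer→Route 7, Flint→Route 1, Summit→Route 3 = $724k.
Swapping Summit↔Umbra (Summit→Route 7 $116k, Umbra→Route 3 $109k) loses 27.
Checked against all permutations: $731k is optimal.
Pioneer's own top route is Route 3 ($127k), but forcing Pioneer→Route 3 and reassigning the rest optimally gives only $714k — worse by 17.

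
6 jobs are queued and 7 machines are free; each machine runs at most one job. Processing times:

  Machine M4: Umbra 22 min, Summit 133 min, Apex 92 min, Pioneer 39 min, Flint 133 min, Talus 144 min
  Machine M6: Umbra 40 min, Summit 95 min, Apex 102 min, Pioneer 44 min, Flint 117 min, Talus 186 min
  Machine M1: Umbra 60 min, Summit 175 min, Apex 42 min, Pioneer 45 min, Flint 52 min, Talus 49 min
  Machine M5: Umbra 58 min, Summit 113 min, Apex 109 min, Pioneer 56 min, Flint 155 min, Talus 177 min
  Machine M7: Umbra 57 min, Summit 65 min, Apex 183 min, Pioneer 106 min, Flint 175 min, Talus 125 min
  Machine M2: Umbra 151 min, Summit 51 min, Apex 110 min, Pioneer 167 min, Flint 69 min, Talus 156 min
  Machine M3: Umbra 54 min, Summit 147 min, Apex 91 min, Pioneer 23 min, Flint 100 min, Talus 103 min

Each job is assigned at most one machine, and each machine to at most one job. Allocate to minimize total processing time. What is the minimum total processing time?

This is a one-to-one assignment (minimum-cost bipartite matching).
Optimal: Umbra→Machine M4 (22 min), Summit→Machine M7 (65 min), Apex→Machine M6 (102 min), Pioneer→Machine M3 (23 min), Flint→Machine M2 (69 min), Talus→Machine M1 (49 min) — total 22+65+102+23+69+49 = 330 min.
Row-greedy (each job in turn takes its cheapest remaining machine) gives 380 min, worse by 50.
Next-best assignment: Umbra→Machine M4, Summit→Machine M7, Apex→Machine M5, Pioneer→Machine M3, Flint→Machine M2, Talus→Machine M1 = 337 min.
Swapping Pioneer↔Talus (Pioneer→Machine M1 45 min, Talus→Machine M3 103 min) adds 76.

Min total: 330 min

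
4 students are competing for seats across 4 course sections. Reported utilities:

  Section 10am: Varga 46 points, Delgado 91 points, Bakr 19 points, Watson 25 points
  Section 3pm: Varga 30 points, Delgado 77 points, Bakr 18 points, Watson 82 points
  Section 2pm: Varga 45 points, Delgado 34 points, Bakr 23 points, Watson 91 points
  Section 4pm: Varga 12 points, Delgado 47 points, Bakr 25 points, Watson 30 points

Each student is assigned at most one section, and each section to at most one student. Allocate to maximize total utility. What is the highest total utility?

Optimal: Varga→Section 2pm (45 points), Delgado→Section 10am (91 points), Bakr→Section 4pm (25 points), Watson→Section 3pm (82 points) — total 45+91+25+82 = 243 points.
Row-greedy (each student in turn takes its best remaining section) gives 239 points, worse by 4.

Max total: 243 points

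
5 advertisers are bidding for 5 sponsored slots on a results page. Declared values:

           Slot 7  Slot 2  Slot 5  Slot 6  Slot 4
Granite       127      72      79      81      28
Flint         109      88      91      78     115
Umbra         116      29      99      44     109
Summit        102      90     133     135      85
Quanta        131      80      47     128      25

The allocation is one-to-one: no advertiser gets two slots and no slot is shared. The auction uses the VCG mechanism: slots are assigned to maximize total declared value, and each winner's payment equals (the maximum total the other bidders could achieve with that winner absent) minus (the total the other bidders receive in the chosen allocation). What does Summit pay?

Efficient allocation: Granite→Slot 7 ($127), Flint→Slot 2 ($88), Umbra→Slot 4 ($109), Summit→Slot 5 ($133), Quanta→Slot 6 ($128); total welfare W = $585.
Summit receives Slot 5 at value $133, so the others get W − 133 = $452.
Without Summit: best allocation of the remaining 4 bidders over all 5 slots is Granite→Slot 7 ($127), Flint→Slot 4 ($115), Umbra→Slot 5 ($99), Quanta→Slot 6 ($128), total $469.
VCG payment = (others' best without Summit) − (others' welfare with Summit) = 469 − 452 = $17.

Summit pays $17.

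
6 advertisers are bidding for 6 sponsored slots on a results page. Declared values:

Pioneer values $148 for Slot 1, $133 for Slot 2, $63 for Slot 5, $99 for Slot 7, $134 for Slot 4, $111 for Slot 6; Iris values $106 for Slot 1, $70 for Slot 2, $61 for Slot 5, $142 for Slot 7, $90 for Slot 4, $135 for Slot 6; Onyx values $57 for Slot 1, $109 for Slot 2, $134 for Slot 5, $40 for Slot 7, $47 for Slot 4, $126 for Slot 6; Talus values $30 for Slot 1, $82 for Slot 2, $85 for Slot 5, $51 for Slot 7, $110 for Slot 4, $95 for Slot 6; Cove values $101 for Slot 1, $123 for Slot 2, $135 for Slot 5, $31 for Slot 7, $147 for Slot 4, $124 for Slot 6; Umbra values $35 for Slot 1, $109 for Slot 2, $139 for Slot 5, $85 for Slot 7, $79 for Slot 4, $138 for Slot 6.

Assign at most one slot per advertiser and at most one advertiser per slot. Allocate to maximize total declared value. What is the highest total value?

Optimal: Pioneer→Slot 1 ($148), Iris→Slot 7 ($142), Onyx→Slot 5 ($134), Talus→Slot 4 ($110), Cove→Slot 2 ($123), Umbra→Slot 6 ($138) — total 148+142+134+110+123+138 = $795.
Max-entry greedy (repeatedly take the single best remaining cell) gives $784, worse by 11.
Next-best assignment: Pioneer→Slot 1, Iris→Slot 7, Onyx→Slot 5, Talus→Slot 2, Cove→Slot 4, Umbra→Slot 6 = $791.

Max total: $795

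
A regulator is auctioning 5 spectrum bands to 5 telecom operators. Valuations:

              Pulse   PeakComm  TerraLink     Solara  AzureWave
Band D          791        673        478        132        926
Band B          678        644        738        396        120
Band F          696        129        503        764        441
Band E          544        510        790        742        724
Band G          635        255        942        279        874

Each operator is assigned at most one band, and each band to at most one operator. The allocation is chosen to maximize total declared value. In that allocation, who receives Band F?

This is a one-to-one assignment (maximum-weight bipartite matching).
Optimal: Pulse→Band F ($696M), PeakComm→Band B ($644M), TerraLink→Band G ($942M), Solara→Band E ($742M), AzureWave→Band D ($926M) — total 696+644+942+742+926 = $3950M.
Max-entry greedy (repeatedly take the single best remaining cell) gives $3820M, worse by 130.
Next-best assignment: Pulse→Band D, PeakComm→Band B, TerraLink→Band G, Solara→Band F, AzureWave→Band E = $3865M.
Swapping AzureWave↔TerraLink (AzureWave→Band G $874M, TerraLink→Band D $478M) loses 516.
Every other assignment is strictly worse.
Pulse's own top band is Band D ($791M), but forcing Pulse→Band D and reassigning the rest optimally gives only $3865M — worse by 85.

Pulse receives Band F.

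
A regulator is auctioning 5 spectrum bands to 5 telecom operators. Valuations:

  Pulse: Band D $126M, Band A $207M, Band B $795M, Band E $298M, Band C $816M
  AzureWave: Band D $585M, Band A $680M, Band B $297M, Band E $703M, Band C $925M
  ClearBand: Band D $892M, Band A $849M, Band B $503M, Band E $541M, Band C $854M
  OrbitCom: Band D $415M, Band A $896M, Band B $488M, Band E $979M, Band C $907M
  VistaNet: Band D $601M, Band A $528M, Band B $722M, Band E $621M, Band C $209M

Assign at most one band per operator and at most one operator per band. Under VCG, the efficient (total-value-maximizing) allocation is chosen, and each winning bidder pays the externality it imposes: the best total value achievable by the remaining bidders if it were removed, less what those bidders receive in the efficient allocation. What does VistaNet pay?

VistaNet pays $43M.

Efficient allocation: Pulse→Band B ($795M), AzureWave→Band C ($925M), ClearBand→Band A ($849M), OrbitCom→Band E ($979M), VistaNet→Band D ($601M); total welfare W = $4149M.
VistaNet receives Band D at value $601M, so the others get W − 601 = $3548M.
Without VistaNet: best allocation of the remaining 4 bidders over all 5 bands is Pulse→Band B ($795M), AzureWave→Band C ($925M), ClearBand→Band D ($892M), OrbitCom→Band E ($979M), total $3591M.
VCG payment = (others' best without VistaNet) − (others' welfare with VistaNet) = 3591 − 3548 = $43M.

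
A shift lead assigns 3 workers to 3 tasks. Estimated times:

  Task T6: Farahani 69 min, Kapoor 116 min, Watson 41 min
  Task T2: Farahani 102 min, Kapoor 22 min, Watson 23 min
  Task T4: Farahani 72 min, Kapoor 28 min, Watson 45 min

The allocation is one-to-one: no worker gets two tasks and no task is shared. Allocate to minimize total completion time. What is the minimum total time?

Min total: 120 min

Optimal: Farahani→Task T6 (69 min), Kapoor→Task T4 (28 min), Watson→Task T2 (23 min) — total 69+28+23 = 120 min.
Column-greedy (each task in turn goes to its cheapest remaining worker) gives 135 min, worse by 15.
Swapping Kapoor↔Watson (Kapoor→Task T2 22 min, Watson→Task T4 45 min) adds 16.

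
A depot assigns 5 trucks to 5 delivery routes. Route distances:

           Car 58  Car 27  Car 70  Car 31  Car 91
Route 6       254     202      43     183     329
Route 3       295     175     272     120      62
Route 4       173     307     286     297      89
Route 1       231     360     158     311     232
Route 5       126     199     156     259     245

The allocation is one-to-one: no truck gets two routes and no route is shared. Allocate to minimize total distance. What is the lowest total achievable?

Min total: 682 km

Optimal: Car 58→Route 1 (231 km), Car 27→Route 5 (199 km), Car 70→Route 6 (43 km), Car 31→Route 3 (120 km), Car 91→Route 4 (89 km) — total 231+199+43+120+89 = 682 km.
Row-greedy (each truck in turn takes its cheapest remaining route) gives 873 km, worse by 191.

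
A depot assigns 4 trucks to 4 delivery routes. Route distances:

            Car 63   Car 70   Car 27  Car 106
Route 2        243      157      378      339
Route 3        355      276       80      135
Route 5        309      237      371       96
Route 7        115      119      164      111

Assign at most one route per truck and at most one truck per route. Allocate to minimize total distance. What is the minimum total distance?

Minimum total: 448 km

This is a one-to-one assignment (minimum-cost bipartite matching).
Optimal: Car 63→Route 7 (115 km), Car 70→Route 2 (157 km), Car 27→Route 3 (80 km), Car 106→Route 5 (96 km) — total 115+157+80+96 = 448 km.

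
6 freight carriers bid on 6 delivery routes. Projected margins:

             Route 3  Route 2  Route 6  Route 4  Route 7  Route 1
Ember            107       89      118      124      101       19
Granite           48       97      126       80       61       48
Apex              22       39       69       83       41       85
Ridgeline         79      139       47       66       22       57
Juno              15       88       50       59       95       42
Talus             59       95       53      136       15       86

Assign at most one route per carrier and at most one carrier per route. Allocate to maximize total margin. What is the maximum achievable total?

This is a one-to-one assignment (maximum-weight bipartite matching).
Optimal: Ember→Route 3 ($107k), Granite→Route 6 ($126k), Apex→Route 1 ($85k), Ridgeline→Route 2 ($139k), Juno→Route 7 ($95k), Talus→Route 4 ($136k) — total 107+126+85+139+95+136 = $688k.
Row-greedy (each carrier in turn takes its best remaining route) gives $628k, worse by 60.

Max total: $688k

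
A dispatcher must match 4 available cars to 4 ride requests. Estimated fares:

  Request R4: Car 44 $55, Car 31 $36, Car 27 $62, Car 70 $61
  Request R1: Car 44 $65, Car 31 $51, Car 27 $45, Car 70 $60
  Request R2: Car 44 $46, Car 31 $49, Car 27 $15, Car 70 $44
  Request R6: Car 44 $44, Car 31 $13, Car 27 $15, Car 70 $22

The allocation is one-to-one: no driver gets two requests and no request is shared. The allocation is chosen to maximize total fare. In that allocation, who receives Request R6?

Optimal: Car 44→Request R6 ($44), Car 31→Request R2 ($49), Car 27→Request R4 ($62), Car 70→Request R1 ($60) — total 44+49+62+60 = $215.
Car 44's own top request is Request R1 ($65), but forcing Car 44→Request R1 and reassigning the rest optimally gives only $198 — worse by 17.

Car 44 receives Request R6.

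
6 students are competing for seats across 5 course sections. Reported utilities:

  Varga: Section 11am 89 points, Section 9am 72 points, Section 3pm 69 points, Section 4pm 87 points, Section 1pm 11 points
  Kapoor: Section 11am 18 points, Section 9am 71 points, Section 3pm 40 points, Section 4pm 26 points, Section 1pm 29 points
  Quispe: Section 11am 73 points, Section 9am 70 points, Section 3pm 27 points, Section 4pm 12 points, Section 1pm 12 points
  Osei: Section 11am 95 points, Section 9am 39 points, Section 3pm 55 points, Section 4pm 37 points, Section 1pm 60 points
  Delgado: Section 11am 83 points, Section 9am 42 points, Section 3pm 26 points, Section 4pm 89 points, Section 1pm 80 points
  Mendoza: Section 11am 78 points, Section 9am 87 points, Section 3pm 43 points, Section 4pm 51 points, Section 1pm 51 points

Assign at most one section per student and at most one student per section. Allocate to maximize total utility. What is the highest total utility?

Maximum total: 389 points

Optimal: Osei→Section 11am (95 points), Mendoza→Section 9am (87 points), Kapoor→Section 3pm (40 points), Varga→Section 4pm (87 points), Delgado→Section 1pm (80 points) — total 95+87+40+87+80 = 389 points.
Column-greedy (each section in turn goes to its best remaining student) gives 369 points, worse by 20.
Next-best assignment: Quispe→Section 11am, Mendoza→Section 9am, Osei→Section 3pm, Varga→Section 4pm, Delgado→Section 1pm = 382 points.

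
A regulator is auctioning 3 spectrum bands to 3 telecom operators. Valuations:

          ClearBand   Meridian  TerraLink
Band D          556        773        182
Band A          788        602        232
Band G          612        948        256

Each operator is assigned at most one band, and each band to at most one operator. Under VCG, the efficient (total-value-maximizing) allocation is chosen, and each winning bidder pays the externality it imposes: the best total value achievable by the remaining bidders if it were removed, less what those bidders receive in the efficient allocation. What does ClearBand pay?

ClearBand pays $50M.

Efficient allocation: ClearBand→Band A ($788M), Meridian→Band G ($948M), TerraLink→Band D ($182M); total welfare W = $1918M.
ClearBand receives Band A at value $788M, so the others get W − 788 = $1130M.
Without ClearBand: best allocation of the remaining 2 bidders over all 3 bands is Meridian→Band G ($948M), TerraLink→Band A ($232M), total $1180M.
VCG payment = (others' best without ClearBand) − (others' welfare with ClearBand) = 1180 − 1130 = $50M.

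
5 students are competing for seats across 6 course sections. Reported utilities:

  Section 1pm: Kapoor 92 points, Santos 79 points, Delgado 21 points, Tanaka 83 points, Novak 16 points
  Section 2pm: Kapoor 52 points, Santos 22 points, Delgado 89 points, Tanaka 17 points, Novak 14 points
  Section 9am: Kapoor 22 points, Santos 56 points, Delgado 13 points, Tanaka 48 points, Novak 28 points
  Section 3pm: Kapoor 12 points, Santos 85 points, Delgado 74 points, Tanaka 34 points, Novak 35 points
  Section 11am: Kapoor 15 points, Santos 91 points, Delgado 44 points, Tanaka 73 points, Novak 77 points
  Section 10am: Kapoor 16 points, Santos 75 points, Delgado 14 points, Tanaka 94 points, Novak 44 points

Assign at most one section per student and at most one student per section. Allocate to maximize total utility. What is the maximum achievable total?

Optimal: Kapoor→Section 1pm (92 points), Santos→Section 3pm (85 points), Delgado→Section 2pm (89 points), Tanaka→Section 10am (94 points), Novak→Section 11am (77 points) — total 92+85+89+94+77 = 437 points.
Max-entry greedy (repeatedly take the single best remaining cell) gives 401 points, worse by 36.

Max total: 437 points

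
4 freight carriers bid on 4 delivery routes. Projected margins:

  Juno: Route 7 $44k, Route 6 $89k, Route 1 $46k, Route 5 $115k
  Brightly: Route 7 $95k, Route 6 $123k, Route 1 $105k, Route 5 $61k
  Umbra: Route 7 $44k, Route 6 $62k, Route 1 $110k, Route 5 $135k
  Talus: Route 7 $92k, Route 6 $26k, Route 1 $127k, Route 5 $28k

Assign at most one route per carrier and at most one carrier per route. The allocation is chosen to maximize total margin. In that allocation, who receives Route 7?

Optimal: Juno→Route 6 ($89k), Brightly→Route 7 ($95k), Umbra→Route 5 ($135k), Talus→Route 1 ($127k) — total 89+95+135+127 = $446k.
Max-entry greedy (repeatedly take the single best remaining cell) gives $429k, worse by 17.
Brightly's own top route is Route 6 ($123k), but forcing Brightly→Route 6 and reassigning the rest optimally gives only $440k — worse by 6.

Brightly receives Route 7.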